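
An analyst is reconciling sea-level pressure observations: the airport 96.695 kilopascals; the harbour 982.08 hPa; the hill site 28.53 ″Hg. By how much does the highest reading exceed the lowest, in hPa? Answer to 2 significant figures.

16 hPa

the airport: 96.695 kPa = 966.95 hPa.
the hill site: 28.53 inHg = 966.14 hPa.
Spread: 982.08 − 966.14 = 16 hPa.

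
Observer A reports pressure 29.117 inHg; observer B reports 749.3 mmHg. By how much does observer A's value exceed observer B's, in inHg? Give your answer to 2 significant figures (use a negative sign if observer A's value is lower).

observer B: 749.3 mmHg = 29.5000 inHg.
Difference: 29.1170 − 29.5000 = -0.38 inHg.

-0.38 inHg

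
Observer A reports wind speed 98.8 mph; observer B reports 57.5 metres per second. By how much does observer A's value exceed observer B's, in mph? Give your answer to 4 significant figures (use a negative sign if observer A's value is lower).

observer B: 57.5 m/s = 128.6238 mph.
Difference: 98.8000 − 128.6238 = -29.82 mph.

-29.82 mph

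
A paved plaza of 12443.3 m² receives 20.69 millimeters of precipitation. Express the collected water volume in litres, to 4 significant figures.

257500 litres

1 mm over 1 m² is 1 L, so volume = 20.69 × 12443.3 = 257451.88 L ≈ 257500 L.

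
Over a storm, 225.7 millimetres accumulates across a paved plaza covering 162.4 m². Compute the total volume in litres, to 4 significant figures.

1 mm over 1 m² is 1 L, so volume = 225.7 × 162.4 = 36653.68 L ≈ 36650 L.

36650 litres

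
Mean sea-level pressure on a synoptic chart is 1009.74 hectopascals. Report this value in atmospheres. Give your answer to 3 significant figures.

0.997 atm

1 hPa = 0.000986923 atm, so 1009.74 × 0.000986923 = 0.997 atm.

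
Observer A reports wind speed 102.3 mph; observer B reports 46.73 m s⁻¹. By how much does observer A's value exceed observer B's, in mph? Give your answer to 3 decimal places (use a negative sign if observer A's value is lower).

-2.232 mph

observer B: 46.73 m/s = 104.53203 mph.
Difference: 102.30000 − 104.53203 = -2.232 mph.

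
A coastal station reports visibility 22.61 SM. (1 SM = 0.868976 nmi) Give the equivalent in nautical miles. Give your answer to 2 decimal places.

19.65 nmi

1 SM = 0.868976 nmi, so 22.61 × 0.868976 = 19.65 nmi.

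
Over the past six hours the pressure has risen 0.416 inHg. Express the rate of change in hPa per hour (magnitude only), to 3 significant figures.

0.416 inHg / 6 h × 33.8639 hPa/inHg = 2.35 hPa/h.

2.35 hPa per hour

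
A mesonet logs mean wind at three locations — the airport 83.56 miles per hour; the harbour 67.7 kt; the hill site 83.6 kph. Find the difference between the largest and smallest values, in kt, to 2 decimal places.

the airport: 83.56 mph = 72.6117 kt.
the hill site: 83.6 km/h = 45.1404 kt.
Spread: 72.6117 − 45.1404 = 27.47 kt.

27.47 kt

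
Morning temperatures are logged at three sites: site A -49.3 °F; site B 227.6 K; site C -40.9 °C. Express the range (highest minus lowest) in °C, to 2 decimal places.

4.65 °C

site A: -49.3 °F = -45.167 °C.
site B: 227.6 K = -45.550 °C.
Spread: (-40.900) − (-45.550) = 4.650 °C.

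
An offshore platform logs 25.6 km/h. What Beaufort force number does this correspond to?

25.6 km/h = 7.1 m/s, which is Beaufort 4 (moderate breeze, 5.5–7.9 m/s).

Beaufort force 4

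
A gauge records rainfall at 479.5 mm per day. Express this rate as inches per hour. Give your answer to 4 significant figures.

479.5 mm/day × 0.0393701 in/mm × 0.0416667 day/hour = 0.7866 in/hour.

0.7866 in/hour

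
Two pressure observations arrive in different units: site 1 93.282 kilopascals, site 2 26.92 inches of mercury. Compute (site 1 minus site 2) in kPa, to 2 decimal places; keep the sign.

site 2: 26.92 inHg = 91.1616 kPa.
Difference: 93.2820 − 91.1616 = 2.12 kPa.

2.12 kPa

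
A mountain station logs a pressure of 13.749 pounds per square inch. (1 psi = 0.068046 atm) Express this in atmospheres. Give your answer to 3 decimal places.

1 psi = 0.068046 atm, so 13.749 × 0.068046 = 0.936 atm.

0.936 atm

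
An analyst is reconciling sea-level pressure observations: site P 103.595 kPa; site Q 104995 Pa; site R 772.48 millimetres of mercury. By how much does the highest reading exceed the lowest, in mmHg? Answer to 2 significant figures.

site P: 103.595 kPa = 777.03 mmHg.
site Q: 104995 Pa = 787.53 mmHg.
Spread: 787.53 − 772.48 = 15 mmHg.

15 mmHg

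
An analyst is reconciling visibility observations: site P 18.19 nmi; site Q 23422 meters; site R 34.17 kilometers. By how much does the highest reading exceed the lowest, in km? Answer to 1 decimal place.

site P: 18.19 nmi = 33.688 km.
site Q: 23422 m = 23.422 km.
Spread: 34.170 − 23.422 = 10.7 km.

10.7 km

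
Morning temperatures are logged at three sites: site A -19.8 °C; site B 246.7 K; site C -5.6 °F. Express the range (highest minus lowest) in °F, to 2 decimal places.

site B: 246.7 K = -26.450 °C.
site C: -5.6 °F = -20.889 °C.
Spread: (-19.800) − (-26.450) = 6.650 °C = 11.97 °F.

11.97 °F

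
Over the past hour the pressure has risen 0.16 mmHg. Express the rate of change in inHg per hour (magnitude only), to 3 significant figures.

0.00630 inHg per hour

0.16 mmHg / 1 h × 0.0393701 inHg/mmHg = 0.00630 inHg/h.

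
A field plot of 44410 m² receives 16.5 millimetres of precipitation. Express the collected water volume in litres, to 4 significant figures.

1 mm over 1 m² is 1 L, so volume = 16.5 × 44410 = 732765 L ≈ 732800 L.

732800 litres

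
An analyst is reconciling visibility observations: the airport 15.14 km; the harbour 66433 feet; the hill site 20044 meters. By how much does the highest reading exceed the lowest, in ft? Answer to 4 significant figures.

16760 ft

the airport: 15.14 km = 49671.92 ft.
the hill site: 20044 m = 65761.15 ft.
Spread: 66433.00 − 49671.92 = 16760 ft.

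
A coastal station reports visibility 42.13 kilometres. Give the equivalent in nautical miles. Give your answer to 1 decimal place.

1 km = 0.539957 nmi, so 42.13 × 0.539957 = 22.7 nmi.

22.7 nmi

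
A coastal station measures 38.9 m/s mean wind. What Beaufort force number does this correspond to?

Beaufort force 12

38.9 m/s lies in the Beaufort 12 band (hurricane force, ≥32.7 m/s).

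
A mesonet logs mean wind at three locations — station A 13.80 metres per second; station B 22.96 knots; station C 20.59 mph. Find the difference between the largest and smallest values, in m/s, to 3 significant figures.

4.60 m/s

station B: 22.96 kt = 11.8116 m/s.
station C: 20.59 mph = 9.2046 m/s.
Spread: 13.8000 − 9.2046 = 4.60 m/s.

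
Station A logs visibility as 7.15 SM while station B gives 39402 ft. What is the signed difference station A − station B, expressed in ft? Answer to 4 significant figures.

station A: 7.15 SM = 37752.00 ft.
Difference: 37752.00 − 39402.00 = -1650 ft.

-1650 ft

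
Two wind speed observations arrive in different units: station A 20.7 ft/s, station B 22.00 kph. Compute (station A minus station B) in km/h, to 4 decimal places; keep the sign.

0.7137 km/h

station A: 20.7 ft/s = 22.713696 km/h.
Difference: 22.713696 − 22.000000 = 0.7137 km/h.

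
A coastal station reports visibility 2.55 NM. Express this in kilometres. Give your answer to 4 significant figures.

4.723 km

1 nmi = 1.852 km, so 2.55 × 1.852 = 4.723 km.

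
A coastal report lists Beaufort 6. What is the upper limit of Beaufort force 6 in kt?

27 kt

Beaufort 6 (strong breeze) spans 22–27 knots.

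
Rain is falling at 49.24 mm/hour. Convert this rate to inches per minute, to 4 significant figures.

49.24 mm/hour × 0.0393701 in/mm × 0.0166667 hour/minute = 0.03231 in/minute.

0.03231 in/minute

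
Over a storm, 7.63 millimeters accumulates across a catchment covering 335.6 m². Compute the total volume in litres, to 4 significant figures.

1 mm over 1 m² is 1 L, so volume = 7.63 × 335.6 = 2560.628 L ≈ 2561 L.

2561 litres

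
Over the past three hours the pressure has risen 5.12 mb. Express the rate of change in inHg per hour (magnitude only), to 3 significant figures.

0.0504 inHg per hour

5.12 mb / 3 h × 0.02953 inHg/mb = 0.0504 inHg/h.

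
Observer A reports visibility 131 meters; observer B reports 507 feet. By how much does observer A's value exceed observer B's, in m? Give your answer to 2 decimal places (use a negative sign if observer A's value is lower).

observer B: 507 ft = 154.5336 m.
Difference: 131.0000 − 154.5336 = -23.53 m.

-23.53 m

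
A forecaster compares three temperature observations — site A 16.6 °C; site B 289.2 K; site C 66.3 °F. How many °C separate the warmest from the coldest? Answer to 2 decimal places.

site B: 289.2 K = 16.050 °C.
site C: 66.3 °F = 19.056 °C.
Spread: 19.056 − 16.050 = 3.006 °C.

3.01 °C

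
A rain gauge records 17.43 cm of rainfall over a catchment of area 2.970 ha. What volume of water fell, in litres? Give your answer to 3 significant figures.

5180000 litres

Depth: 17.43 cm × 10 = 174.3 mm.
Area: 2.970 ha = 29700 m².
1 mm over 1 m² is 1 L, so volume = 174.3 × 29700 = 5176710 L ≈ 5180000 L.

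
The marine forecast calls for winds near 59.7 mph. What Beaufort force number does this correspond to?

59.7 mph = 26.7 m/s, which is Beaufort 10 (storm, 24.5–28.4 m/s).

Beaufort force 10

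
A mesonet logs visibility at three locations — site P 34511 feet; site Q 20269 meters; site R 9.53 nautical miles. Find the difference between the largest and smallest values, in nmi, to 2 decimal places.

site P: 34511 ft = 5.6798 nmi.
site Q: 20269 m = 10.9444 nmi.
Spread: 10.9444 − 5.6798 = 5.26 nmi.

5.26 nmi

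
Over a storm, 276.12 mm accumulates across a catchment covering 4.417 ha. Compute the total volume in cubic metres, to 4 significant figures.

12200 cubic metres

Area: 4.417 ha = 44170 m².
1 mm over 1 m² is 1 L, so volume = 276.12 × 44170 = 12196220 L = 12200 m³.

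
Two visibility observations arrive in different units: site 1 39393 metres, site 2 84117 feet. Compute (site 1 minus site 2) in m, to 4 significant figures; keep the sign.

site 2: 84117 ft = 25638.86 m.
Difference: 39393.00 − 25638.86 = 13750 m.

13750 m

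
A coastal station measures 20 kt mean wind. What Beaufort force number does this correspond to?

Beaufort force 5

20 kt lies in the Beaufort 5 band (fresh breeze, 17–21 kt).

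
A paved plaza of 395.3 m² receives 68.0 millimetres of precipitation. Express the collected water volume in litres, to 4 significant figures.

1 mm over 1 m² is 1 L, so volume = 68 × 395.3 = 26880.4 L ≈ 26880 L.

26880 litres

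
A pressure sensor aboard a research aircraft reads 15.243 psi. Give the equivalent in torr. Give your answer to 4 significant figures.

788.3 mmHg

1 psi = 51.7149 mmHg, so 15.243 × 51.7149 = 788.3 mmHg.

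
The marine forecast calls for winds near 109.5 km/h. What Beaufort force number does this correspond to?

109.5 km/h = 30.4 m/s, which is Beaufort 11 (violent storm, 28.5–32.6 m/s).

Beaufort force 11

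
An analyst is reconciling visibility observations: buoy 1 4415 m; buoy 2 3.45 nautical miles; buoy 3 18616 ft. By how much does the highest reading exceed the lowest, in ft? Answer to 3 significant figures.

buoy 1: 4415 m = 14484.91 ft.
buoy 2: 3.45 nmi = 20962.60 ft.
Spread: 20962.60 − 14484.91 = 6480 ft.

6480 ft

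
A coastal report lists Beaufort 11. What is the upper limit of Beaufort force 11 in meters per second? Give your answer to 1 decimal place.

32.6 m/s

Beaufort 11 (violent storm) spans 28.5–32.6 m/s.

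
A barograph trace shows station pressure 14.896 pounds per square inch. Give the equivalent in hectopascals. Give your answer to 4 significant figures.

1 psi = 68.9476 hPa, so 14.896 × 68.9476 = 1027 hPa.

1027 hPa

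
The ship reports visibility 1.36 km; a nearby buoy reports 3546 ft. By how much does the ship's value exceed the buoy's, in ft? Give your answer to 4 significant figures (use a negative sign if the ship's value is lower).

the ship: 1.36 km = 4461.942 ft.
Difference: 4461.942 − 3546.000 = 915.9 ft.

915.9 ft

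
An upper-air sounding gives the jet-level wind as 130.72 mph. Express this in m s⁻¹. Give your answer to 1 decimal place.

58.4 m/s

1 mph = 0.44704 m/s, so 130.72 × 0.44704 = 58.4 m/s.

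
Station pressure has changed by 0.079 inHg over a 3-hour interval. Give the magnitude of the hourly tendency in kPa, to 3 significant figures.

0.0892 kPa per hour

0.079 inHg / 3 h × 3.38639 kPa/inHg = 0.0892 kPa/h.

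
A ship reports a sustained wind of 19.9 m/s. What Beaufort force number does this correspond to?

19.9 m/s lies in the Beaufort 8 band (gale, 17.2–20.7 m/s).

Beaufort force 8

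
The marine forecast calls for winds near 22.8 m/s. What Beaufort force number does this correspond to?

Beaufort force 9

22.8 m/s lies in the Beaufort 9 band (strong gale, 20.8–24.4 m/s).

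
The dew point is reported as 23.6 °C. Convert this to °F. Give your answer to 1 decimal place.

74.5 °F

°F = °C × 9/5 + 32 = 23.6 × 1.8 + 32 = 74.5 °F.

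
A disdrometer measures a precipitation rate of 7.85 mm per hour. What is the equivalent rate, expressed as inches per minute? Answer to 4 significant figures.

7.85 mm/hour × 0.0393701 in/mm × 0.0166667 hour/minute = 0.005151 in/minute.

0.005151 in/minute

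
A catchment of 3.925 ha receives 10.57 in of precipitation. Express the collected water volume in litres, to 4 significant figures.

10540000 litres

Depth: 10.57 in × 25.4 = 268.478 mm.
Area: 3.925 ha = 39250 m².
1 mm over 1 m² is 1 L, so volume = 268.478 × 39250 = 10537762 L ≈ 10540000 L.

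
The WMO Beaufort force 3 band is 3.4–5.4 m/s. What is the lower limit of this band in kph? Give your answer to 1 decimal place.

3.4–5.4 m/s × 3.6 = 12.2–19.4 km/h.

12.2 km/h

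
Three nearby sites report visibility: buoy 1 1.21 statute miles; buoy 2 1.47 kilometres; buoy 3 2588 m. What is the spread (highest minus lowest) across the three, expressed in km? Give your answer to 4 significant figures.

1.118 km

buoy 1: 1.21 SM = 1.94731 km.
buoy 3: 2588 m = 2.58800 km.
Spread: 2.58800 − 1.47000 = 1.118 km.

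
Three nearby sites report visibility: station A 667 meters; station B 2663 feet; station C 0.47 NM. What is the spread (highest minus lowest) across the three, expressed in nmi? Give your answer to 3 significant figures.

0.110 nmi

station A: 667 m = 0.36015 nmi.
station B: 2663 ft = 0.43827 nmi.
Spread: 0.47000 − 0.36015 = 0.110 nmi.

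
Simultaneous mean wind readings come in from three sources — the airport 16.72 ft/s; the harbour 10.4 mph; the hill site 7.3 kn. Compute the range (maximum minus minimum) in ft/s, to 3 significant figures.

the harbour: 10.4 mph = 15.2533 ft/s.
the hill site: 7.3 kt = 12.3210 ft/s.
Spread: 16.7200 − 12.3210 = 4.40 ft/s.

4.40 ft/s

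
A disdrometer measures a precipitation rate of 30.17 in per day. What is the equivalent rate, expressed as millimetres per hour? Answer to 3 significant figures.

31.9 mm/hour

30.17 in/day × 25.4 mm/in × 0.0416667 day/hour = 31.9 mm/hour.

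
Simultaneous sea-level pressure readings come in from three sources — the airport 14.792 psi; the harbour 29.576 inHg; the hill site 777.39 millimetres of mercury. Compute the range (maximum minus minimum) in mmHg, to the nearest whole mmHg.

the airport: 14.792 psi = 764.97 mmHg.
the harbour: 29.576 inHg = 751.23 mmHg.
Spread: 777.39 − 751.23 = 26 mmHg.

26 mmHg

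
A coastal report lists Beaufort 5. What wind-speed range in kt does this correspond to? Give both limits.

Beaufort 5 (fresh breeze) spans 17–21 knots.

17 to 21 kt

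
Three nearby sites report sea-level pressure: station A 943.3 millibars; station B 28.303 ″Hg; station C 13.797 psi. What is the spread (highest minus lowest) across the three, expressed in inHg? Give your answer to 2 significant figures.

0.45 inHg

station A: 943.3 mb = 27.8556 inHg.
station C: 13.797 psi = 28.0910 inHg.
Spread: 28.3030 − 27.8556 = 0.45 inHg.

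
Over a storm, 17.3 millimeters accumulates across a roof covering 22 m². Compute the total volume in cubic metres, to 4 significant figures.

0.3806 cubic metres

1 mm over 1 m² is 1 L, so volume = 17.3 × 22 = 380.6 L = 0.3806 m³.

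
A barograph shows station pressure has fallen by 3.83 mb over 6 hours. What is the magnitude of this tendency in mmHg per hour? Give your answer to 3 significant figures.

0.479 mmHg per hour

3.83 mb / 6 h × 0.750062 mmHg/mb = 0.479 mmHg/h.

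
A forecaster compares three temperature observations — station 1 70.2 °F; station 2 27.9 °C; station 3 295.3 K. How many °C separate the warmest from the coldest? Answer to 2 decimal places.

station 1: 70.2 °F = 21.222 °C.
station 3: 295.3 K = 22.150 °C.
Spread: 27.900 − 21.222 = 6.678 °C.

6.68 °C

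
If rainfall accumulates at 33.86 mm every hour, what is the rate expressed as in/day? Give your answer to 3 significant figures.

32.0 in/day

33.86 mm/hour × 0.0393701 in/mm × 24 hour/day = 32.0 in/day.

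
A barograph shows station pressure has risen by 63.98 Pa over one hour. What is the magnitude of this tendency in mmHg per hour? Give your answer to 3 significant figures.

63.98 Pa / 1 h × 0.00750062 mmHg/Pa = 0.480 mmHg/h.

0.480 mmHg per hour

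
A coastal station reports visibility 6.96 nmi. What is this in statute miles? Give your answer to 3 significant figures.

1 nmi = 1.15078 SM, so 6.96 × 1.15078 = 8.01 SM.

8.01 SM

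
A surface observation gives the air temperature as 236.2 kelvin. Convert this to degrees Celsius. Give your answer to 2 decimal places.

°C = 236.2 − 273.15 = -36.95 °C.

-36.95 °C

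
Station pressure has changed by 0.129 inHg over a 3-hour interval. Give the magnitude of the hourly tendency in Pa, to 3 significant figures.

0.129 inHg / 3 h × 3386.39 Pa/inHg = 146 Pa/h.

146 Pa per hour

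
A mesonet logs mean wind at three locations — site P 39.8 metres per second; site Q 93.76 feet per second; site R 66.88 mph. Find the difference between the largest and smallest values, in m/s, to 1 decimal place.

site Q: 93.76 ft/s = 28.578 m/s.
site R: 66.88 mph = 29.898 m/s.
Spread: 39.800 − 28.578 = 11.2 m/s.

11.2 m/s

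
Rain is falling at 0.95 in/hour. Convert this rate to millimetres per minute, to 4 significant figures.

0.4022 mm/minute

0.95 in/hour × 25.4 mm/in × 0.0166667 hour/minute = 0.4022 mm/minute.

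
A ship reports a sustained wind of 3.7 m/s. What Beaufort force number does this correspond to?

3.7 m/s lies in the Beaufort 3 band (gentle breeze, 3.4–5.4 m/s).

Beaufort force 3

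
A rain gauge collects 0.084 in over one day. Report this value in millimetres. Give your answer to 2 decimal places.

2.13 mm

1 in = 25.4 mm, so 0.084 × 25.4 = 2.13 mm.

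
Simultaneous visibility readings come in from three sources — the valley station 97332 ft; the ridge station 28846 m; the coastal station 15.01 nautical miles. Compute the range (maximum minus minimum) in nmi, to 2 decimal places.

the valley station: 97332 ft = 16.0188 nmi.
the ridge station: 28846 m = 15.5756 nmi.
Spread: 16.0188 − 15.0100 = 1.01 nmi.

1.01 nmi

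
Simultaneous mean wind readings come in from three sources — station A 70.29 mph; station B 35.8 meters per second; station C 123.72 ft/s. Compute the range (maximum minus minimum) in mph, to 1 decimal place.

14.1 mph

station B: 35.8 m/s = 80.082 mph.
station C: 123.72 ft/s = 84.355 mph.
Spread: 84.355 − 70.290 = 14.1 mph.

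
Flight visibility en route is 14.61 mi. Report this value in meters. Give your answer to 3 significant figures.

1 SM = 1609.34 m, so 14.61 × 1609.34 = 23500 m.

23500 m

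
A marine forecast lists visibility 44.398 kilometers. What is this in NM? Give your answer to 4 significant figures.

23.97 nmi

1 km = 0.539957 nmi, so 44.398 × 0.539957 = 23.97 nmi.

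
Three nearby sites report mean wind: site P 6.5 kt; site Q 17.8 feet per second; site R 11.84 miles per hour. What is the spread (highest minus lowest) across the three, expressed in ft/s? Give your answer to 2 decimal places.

site P: 6.5 kt = 10.9708 ft/s.
site R: 11.84 mph = 17.3653 ft/s.
Spread: 17.8000 − 10.9708 = 6.83 ft/s.

6.83 ft/s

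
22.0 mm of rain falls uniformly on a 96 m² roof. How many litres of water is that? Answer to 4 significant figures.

1 mm over 1 m² is 1 L, so volume = 22 × 96 = 2112 L.

2112 litres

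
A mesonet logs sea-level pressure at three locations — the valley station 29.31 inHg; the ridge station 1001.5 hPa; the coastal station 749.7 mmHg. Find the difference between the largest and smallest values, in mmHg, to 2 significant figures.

6.7 mmHg

the valley station: 29.31 inHg = 744.474 mmHg.
the ridge station: 1001.5 hPa = 751.187 mmHg.
Spread: 751.187 − 744.474 = 6.7 mmHg.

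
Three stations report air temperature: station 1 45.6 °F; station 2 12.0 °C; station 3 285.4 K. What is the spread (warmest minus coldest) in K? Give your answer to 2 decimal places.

4.69 K

station 1: 45.6 °F = 7.556 °C.
station 3: 285.4 K = 12.250 °C.
Spread: 12.250 − 7.556 = 4.694 °C.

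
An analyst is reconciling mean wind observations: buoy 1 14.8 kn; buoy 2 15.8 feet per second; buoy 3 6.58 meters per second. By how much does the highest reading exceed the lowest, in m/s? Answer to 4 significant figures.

buoy 1: 14.8 kt = 7.61378 m/s.
buoy 2: 15.8 ft/s = 4.81584 m/s.
Spread: 7.61378 − 4.81584 = 2.798 m/s.

2.798 m/s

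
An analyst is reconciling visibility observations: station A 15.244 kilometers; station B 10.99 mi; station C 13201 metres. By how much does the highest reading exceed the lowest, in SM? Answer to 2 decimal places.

station A: 15.244 km = 9.4722 SM.
station C: 13201 m = 8.2027 SM.
Spread: 10.9900 − 8.2027 = 2.79 SM.

2.79 SM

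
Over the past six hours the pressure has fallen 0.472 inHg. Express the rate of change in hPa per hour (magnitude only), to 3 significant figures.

0.472 inHg / 6 h × 33.8639 hPa/inHg = 2.66 hPa/h.

2.66 hPa per hour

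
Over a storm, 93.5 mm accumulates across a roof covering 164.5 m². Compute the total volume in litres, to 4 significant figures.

15380 litres

1 mm over 1 m² is 1 L, so volume = 93.5 × 164.5 = 15380.75 L ≈ 15380 L.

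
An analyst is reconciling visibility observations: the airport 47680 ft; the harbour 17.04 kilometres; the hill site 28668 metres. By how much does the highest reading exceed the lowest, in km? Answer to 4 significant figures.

14.14 km

the airport: 47680 ft = 14.5329 km.
the hill site: 28668 m = 28.6680 km.
Spread: 28.6680 − 14.5329 = 14.14 km.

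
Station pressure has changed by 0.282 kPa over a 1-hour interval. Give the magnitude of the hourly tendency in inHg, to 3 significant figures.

0.0833 inHg per hour

0.282 kPa / 1 h × 0.2953 inHg/kPa = 0.0833 inHg/h.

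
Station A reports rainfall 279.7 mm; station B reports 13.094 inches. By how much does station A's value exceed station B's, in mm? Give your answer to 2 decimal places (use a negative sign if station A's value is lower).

station B: 13.094 in = 332.5876 mm.
Difference: 279.7000 − 332.5876 = -52.89 mm.

-52.89 mm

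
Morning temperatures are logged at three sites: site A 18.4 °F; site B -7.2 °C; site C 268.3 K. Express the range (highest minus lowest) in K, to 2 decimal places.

site A: 18.4 °F = -7.556 °C.
site C: 268.3 K = -4.850 °C.
Spread: (-4.850) − (-7.556) = 2.706 °C.

2.71 K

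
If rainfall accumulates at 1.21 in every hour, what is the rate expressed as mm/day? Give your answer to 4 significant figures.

737.6 mm/day

1.21 in/hour × 25.4 mm/in × 24 hour/day = 737.6 mm/day.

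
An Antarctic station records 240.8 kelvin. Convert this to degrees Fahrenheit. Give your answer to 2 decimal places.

-26.23 °F

First to °C: -32.35 °C.
Then to °F: -26.23 °F.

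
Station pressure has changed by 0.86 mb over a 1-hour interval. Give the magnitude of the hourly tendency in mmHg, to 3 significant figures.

0.86 mb / 1 h × 0.750062 mmHg/mb = 0.645 mmHg/h.

0.645 mmHg per hour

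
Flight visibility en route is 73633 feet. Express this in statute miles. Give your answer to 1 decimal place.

13.9 SM

1 ft = 0.000189394 SM, so 73633 × 0.000189394 = 13.9 SM.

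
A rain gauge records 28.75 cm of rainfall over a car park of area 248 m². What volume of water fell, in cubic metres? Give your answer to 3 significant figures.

71.3 cubic metres

Depth: 28.75 cm × 10 = 287.5 mm.
1 mm over 1 m² is 1 L, so volume = 287.5 × 248 = 71300 L = 71.3 m³.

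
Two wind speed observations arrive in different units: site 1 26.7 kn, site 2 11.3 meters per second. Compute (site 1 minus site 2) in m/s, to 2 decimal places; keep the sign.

site 1: 26.7 kt = 13.7357 m/s.
Difference: 13.7357 − 11.3000 = 2.44 m/s.

2.44 m/s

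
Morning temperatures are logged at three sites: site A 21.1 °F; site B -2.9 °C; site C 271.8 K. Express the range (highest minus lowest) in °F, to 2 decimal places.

8.47 °F

site A: 21.1 °F = -6.056 °C.
site C: 271.8 K = -1.350 °C.
Spread: (-1.350) − (-6.056) = 4.706 °C = 8.47 °F.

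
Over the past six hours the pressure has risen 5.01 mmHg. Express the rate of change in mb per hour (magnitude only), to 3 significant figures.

5.01 mmHg / 6 h × 1.33322 mb/mmHg = 1.11 mb/h.

1.11 mb per hour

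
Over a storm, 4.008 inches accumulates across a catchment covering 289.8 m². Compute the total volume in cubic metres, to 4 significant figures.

Depth: 4.008 in × 25.4 = 101.8032 mm.
1 mm over 1 m² is 1 L, so volume = 101.8032 × 289.8 = 29502.567 L = 29.50 m³.

29.50 cubic metres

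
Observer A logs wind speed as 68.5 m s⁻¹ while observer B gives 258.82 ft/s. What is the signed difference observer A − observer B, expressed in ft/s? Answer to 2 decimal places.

-34.08 ft/s

observer A: 68.5 m/s = 224.7375 ft/s.
Difference: 224.7375 − 258.8200 = -34.08 ft/s.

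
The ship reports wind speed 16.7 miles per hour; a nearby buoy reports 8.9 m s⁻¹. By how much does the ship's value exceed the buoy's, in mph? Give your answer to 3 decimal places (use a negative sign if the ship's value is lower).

-3.209 mph

the buoy: 8.9 m/s = 19.90873 mph.
Difference: 16.70000 − 19.90873 = -3.209 mph.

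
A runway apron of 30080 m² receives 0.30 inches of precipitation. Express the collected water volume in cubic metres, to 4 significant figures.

Depth: 0.30 in × 25.4 = 7.62 mm.
1 mm over 1 m² is 1 L, so volume = 7.62 × 30080 = 229209.6 L = 229.2 m³.

229.2 cubic metres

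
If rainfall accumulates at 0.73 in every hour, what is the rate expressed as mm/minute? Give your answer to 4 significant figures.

0.3090 mm/minute

0.73 in/hour × 25.4 mm/in × 0.0166667 hour/minute = 0.3090 mm/minute.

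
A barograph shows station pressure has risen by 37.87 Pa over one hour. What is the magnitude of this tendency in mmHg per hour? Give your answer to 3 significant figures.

0.284 mmHg per hour

37.87 Pa / 1 h × 0.00750062 mmHg/Pa = 0.284 mmHg/h.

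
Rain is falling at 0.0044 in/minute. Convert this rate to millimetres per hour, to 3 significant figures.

6.71 mm/hour

0.0044 in/minute × 25.4 mm/in × 60 minute/hour = 6.71 mm/hour.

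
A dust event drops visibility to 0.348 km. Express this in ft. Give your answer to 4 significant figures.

1 km = 3280.84 ft, so 0.348 × 3280.84 = 1142 ft.

1142 ft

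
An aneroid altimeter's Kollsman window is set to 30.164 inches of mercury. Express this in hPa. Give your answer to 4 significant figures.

1 inHg = 33.8639 hPa, so 30.164 × 33.8639 = 1021 hPa.

1021 hPa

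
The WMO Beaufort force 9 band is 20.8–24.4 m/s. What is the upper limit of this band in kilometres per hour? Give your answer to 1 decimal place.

20.8–24.4 m/s × 3.6 = 74.9–87.8 km/h.

87.8 km/h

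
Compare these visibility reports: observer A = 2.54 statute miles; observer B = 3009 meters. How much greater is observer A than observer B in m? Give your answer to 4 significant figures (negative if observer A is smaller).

1079 m

observer A: 2.54 SM = 4087.73 m.
Difference: 4087.73 − 3009.00 = 1079 m.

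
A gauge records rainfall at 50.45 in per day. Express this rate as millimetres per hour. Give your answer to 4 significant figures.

50.45 in/day × 25.4 mm/in × 0.0416667 day/hour = 53.39 mm/hour.

53.39 mm/hour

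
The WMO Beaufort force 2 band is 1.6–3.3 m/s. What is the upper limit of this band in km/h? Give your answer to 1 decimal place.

1.6–3.3 m/s × 3.6 = 5.8–11.9 km/h.

11.9 km/h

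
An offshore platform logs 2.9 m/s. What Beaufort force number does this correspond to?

Beaufort force 2

2.9 m/s lies in the Beaufort 2 band (light breeze, 1.6–3.3 m/s).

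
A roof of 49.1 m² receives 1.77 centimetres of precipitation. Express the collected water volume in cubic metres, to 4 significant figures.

Depth: 1.77 cm × 10 = 17.7 mm.
1 mm over 1 m² is 1 L, so volume = 17.7 × 49.1 = 869.07 L = 0.8691 m³.

0.8691 cubic metres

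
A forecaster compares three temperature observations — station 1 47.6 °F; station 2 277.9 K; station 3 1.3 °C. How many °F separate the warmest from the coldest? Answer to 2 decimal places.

station 1: 47.6 °F = 8.667 °C.
station 2: 277.9 K = 4.750 °C.
Spread: 8.667 − 1.300 = 7.367 °C = 13.26 °F.

13.26 °F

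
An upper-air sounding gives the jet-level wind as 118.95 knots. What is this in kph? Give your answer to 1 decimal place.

1 kt = 1.852 km/h, so 118.95 × 1.852 = 220.3 km/h.

220.3 km/h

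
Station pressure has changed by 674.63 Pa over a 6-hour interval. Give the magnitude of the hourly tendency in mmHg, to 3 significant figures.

674.63 Pa / 6 h × 0.00750062 mmHg/Pa = 0.843 mmHg/h.

0.843 mmHg per hour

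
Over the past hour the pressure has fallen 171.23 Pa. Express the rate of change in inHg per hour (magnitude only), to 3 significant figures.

171.23 Pa / 1 h × 0.0002953 inHg/Pa = 0.0506 inHg/h.

0.0506 inHg per hour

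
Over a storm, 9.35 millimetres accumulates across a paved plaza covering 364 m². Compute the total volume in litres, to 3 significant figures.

1 mm over 1 m² is 1 L, so volume = 9.35 × 364 = 3403.4 L ≈ 3400 L.

3400 litres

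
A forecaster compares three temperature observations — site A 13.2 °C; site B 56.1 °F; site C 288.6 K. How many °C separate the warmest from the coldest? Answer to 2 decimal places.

site B: 56.1 °F = 13.389 °C.
site C: 288.6 K = 15.450 °C.
Spread: 15.450 − 13.200 = 2.250 °C.

2.25 °C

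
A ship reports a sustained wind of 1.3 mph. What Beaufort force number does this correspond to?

Beaufort force 1

1.3 mph = 0.6 m/s, which is Beaufort 1 (light air, 0.3–1.5 m/s).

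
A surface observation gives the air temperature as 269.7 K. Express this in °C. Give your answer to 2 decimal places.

°C = 269.7 − 273.15 = -3.45 °C.

-3.45 °C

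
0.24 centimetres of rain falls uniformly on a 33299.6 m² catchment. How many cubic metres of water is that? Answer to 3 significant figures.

Depth: 0.24 cm × 10 = 2.4 mm.
1 mm over 1 m² is 1 L, so volume = 2.4 × 33299.6 = 79919.04 L = 79.9 m³.

79.9 cubic metres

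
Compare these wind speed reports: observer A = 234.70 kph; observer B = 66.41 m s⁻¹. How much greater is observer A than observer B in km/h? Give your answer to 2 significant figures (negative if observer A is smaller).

observer B: 66.41 m/s = 239.076 km/h.
Difference: 234.700 − 239.076 = -4.4 km/h.

-4.4 km/h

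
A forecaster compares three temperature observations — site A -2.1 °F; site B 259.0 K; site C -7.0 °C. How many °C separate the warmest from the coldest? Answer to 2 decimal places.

site A: -2.1 °F = -18.944 °C.
site B: 259.0 K = -14.150 °C.
Spread: (-7.000) − (-18.944) = 11.944 °C.

11.94 °C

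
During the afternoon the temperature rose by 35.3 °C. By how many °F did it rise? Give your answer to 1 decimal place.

63.5 °F

For a temperature change the 32° offset cancels: Δ°F = 35.3 × 1.8 = 63.5 °F.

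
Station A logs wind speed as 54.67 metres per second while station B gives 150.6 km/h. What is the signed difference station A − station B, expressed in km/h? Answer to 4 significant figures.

46.21 km/h

station A: 54.67 m/s = 196.8120 km/h.
Difference: 196.8120 − 150.6000 = 46.21 km/h.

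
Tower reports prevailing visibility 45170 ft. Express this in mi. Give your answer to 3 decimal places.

1 ft = 0.000189394 SM, so 45170 × 0.000189394 = 8.555 SM.

8.555 SM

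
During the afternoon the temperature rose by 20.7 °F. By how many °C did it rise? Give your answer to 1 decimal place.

For a temperature change the 32° offset cancels: Δ°C = 20.7 × 0.5556 = 11.5 °C.

11.5 °C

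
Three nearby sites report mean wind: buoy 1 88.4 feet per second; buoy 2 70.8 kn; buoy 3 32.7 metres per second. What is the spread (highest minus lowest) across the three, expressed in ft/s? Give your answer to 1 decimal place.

buoy 2: 70.8 kt = 119.497 ft/s.
buoy 3: 32.7 m/s = 107.283 ft/s.
Spread: 119.497 − 88.400 = 31.1 ft/s.

31.1 ft/s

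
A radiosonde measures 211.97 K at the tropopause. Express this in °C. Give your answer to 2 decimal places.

-61.18 °C

°C = 211.97 − 273.15 = -61.18 °C.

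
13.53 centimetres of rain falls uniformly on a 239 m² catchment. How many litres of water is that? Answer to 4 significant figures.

32340 litres

Depth: 13.53 cm × 10 = 135.3 mm.
1 mm over 1 m² is 1 L, so volume = 135.3 × 239 = 32336.7 L ≈ 32340 L.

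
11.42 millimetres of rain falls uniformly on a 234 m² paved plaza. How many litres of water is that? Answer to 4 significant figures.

1 mm over 1 m² is 1 L, so volume = 11.42 × 234 = 2672.28 L ≈ 2672 L.

2672 litres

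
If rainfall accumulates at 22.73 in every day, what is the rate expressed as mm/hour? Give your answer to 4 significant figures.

24.06 mm/hour

22.73 in/day × 25.4 mm/in × 0.0416667 day/hour = 24.06 mm/hour.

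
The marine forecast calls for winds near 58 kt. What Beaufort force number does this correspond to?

Beaufort force 11

58 kt lies in the Beaufort 11 band (violent storm, 56–63 kt).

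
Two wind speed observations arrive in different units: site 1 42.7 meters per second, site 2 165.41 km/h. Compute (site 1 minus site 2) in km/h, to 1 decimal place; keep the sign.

-11.7 km/h

site 1: 42.7 m/s = 153.720 km/h.
Difference: 153.720 − 165.410 = -11.7 km/h.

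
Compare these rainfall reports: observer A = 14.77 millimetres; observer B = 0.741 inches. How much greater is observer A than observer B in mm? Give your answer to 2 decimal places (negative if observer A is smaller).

-4.05 mm

observer B: 0.741 in = 18.8214 mm.
Difference: 14.7700 − 18.8214 = -4.05 mm.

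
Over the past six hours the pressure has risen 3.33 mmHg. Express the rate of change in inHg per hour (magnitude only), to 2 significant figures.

3.33 mmHg / 6 h × 0.0393701 inHg/mmHg = 0.022 inHg/h.

0.022 inHg per hour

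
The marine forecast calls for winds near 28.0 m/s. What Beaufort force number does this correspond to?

Beaufort force 10

28.0 m/s lies in the Beaufort 10 band (storm, 24.5–28.4 m/s).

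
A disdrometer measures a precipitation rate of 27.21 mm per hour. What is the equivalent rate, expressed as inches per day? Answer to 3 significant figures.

25.7 in/day

27.21 mm/hour × 0.0393701 in/mm × 24 hour/day = 25.7 in/day.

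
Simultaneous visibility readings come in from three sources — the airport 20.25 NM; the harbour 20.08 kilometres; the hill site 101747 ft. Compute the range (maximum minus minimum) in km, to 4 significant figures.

17.42 km

the airport: 20.25 nmi = 37.5030 km.
the hill site: 101747 ft = 31.0125 km.
Spread: 37.5030 − 20.0800 = 17.42 km.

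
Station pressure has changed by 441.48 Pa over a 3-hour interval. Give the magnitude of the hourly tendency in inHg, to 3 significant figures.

441.48 Pa / 3 h × 0.0002953 inHg/Pa = 0.0435 inHg/h.

0.0435 inHg per hour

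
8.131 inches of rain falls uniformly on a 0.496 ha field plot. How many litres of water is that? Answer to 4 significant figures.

1024000 litres

Depth: 8.131 in × 25.4 = 206.5274 mm.
Area: 0.496 ha = 4960 m².
1 mm over 1 m² is 1 L, so volume = 206.5274 × 4960 = 1024375.9 L ≈ 1024000 L.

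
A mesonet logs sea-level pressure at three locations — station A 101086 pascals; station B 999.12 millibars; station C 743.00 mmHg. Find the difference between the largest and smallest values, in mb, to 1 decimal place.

station A: 101086 Pa = 1010.860 mb.
station C: 743.00 mmHg = 990.585 mb.
Spread: 1010.860 − 990.585 = 20.3 mb.

20.3 mb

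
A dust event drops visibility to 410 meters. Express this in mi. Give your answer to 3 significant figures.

0.255 SM

1 m = 0.000621371 SM, so 410 × 0.000621371 = 0.255 SM.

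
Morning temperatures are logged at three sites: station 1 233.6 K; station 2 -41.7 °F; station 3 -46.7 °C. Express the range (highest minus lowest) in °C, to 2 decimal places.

station 1: 233.6 K = -39.550 °C.
station 2: -41.7 °F = -40.944 °C.
Spread: (-39.550) − (-46.700) = 7.150 °C.

7.15 °C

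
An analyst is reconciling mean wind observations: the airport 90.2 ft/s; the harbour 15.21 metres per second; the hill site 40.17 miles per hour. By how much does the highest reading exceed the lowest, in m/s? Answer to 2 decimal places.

the airport: 90.2 ft/s = 27.4930 m/s.
the hill site: 40.17 mph = 17.9576 m/s.
Spread: 27.4930 − 15.2100 = 12.28 m/s.

12.28 m/s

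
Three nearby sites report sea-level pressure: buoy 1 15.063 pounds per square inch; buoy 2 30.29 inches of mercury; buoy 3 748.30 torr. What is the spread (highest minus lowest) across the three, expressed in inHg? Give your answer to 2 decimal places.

buoy 1: 15.063 psi = 30.6686 inHg.
buoy 3: 748.30 mmHg = 29.4606 inHg.
Spread: 30.6686 − 29.4606 = 1.21 inHg.

1.21 inHg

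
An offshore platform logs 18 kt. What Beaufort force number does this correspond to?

18 kt lies in the Beaufort 5 band (fresh breeze, 17–21 kt).

Beaufort force 5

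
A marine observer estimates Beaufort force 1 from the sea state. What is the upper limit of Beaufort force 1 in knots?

Beaufort 1 (light air) spans 1–3 knots.

3 kt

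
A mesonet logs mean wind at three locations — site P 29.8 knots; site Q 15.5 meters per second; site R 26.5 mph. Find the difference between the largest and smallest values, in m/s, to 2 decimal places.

site P: 29.8 kt = 15.3304 m/s.
site R: 26.5 mph = 11.8466 m/s.
Spread: 15.5000 − 11.8466 = 3.65 m/s.

3.65 m/s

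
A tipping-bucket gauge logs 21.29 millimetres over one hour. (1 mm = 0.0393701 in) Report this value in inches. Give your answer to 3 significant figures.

1 mm = 0.0393701 in, so 21.29 × 0.0393701 = 0.838 in.

0.838 in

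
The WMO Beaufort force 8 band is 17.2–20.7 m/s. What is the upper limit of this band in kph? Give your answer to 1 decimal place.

17.2–20.7 m/s × 3.6 = 61.9–74.5 km/h.

74.5 km/h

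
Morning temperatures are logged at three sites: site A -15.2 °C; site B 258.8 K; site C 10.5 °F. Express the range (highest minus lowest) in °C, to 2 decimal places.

site B: 258.8 K = -14.350 °C.
site C: 10.5 °F = -11.944 °C.
Spread: (-11.944) − (-15.200) = 3.256 °C.

3.26 °C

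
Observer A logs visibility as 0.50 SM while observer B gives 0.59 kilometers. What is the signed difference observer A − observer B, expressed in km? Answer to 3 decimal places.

0.215 km

observer A: 0.50 SM = 0.80467 km.
Difference: 0.80467 − 0.59000 = 0.215 km.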